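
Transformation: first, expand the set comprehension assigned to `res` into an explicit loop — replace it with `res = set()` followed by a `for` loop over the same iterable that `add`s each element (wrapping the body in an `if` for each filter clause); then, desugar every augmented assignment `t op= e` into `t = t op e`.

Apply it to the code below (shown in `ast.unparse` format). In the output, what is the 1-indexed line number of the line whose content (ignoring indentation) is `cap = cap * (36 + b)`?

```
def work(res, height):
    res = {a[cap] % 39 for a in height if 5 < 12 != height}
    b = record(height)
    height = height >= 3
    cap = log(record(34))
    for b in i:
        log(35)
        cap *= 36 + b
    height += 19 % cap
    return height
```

Transformed code:
def work(res, height):
    res = set()
    for a in height:
        if 5 < 12 != height:
            res.add(a[cap] % 39)
    b = record(height)
    height = height >= 3
    cap = log(record(34))
    for b in i:
        log(35)
        cap = cap * (36 + b)
    height = height + 19 % cap
    return height

11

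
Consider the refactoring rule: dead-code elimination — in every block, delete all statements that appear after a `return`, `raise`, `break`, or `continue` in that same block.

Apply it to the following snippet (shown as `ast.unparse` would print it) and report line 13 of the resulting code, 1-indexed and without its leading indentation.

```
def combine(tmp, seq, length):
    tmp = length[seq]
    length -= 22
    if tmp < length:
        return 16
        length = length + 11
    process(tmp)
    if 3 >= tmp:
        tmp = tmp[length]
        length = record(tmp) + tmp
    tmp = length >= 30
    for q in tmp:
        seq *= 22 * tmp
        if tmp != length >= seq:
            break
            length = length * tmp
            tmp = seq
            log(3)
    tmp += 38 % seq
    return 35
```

if tmp != length >= seq:

Transformed code:
def combine(tmp, seq, length):
    tmp = length[seq]
    length -= 22
    if tmp < length:
        return 16
    process(tmp)
    if 3 >= tmp:
        tmp = tmp[length]
        length = record(tmp) + tmp
    tmp = length >= 30
    for q in tmp:
        seq *= 22 * tmp
        if tmp != length >= seq:
            break
    tmp += 38 % seq
    return 35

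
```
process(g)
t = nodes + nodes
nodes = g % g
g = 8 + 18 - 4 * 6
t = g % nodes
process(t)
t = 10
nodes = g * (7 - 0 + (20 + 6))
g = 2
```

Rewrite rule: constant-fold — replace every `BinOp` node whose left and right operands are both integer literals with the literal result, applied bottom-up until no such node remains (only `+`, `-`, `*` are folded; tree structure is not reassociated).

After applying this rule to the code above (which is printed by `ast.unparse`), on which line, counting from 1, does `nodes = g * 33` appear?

Transformed code:
process(g)
t = nodes + nodes
nodes = g % g
g = 2
t = g % nodes
process(t)
t = 10
nodes = g * 33
g = 2

8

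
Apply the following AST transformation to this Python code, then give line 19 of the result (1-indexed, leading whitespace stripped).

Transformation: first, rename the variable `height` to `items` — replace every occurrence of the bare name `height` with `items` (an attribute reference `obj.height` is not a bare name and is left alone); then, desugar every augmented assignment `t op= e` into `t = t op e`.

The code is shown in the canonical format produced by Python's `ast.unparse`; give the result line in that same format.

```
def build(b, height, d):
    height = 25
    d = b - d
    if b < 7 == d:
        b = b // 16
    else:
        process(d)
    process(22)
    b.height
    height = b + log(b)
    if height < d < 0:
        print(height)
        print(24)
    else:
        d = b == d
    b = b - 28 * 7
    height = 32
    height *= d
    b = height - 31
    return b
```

b = items - 31

Transformed code:
def build(b, items, d):
    items = 25
    d = b - d
    if b < 7 == d:
        b = b // 16
    else:
        process(d)
    process(22)
    b.height
    items = b + log(b)
    if items < d < 0:
        print(items)
        print(24)
    else:
        d = b == d
    b = b - 28 * 7
    items = 32
    items = items * d
    b = items - 31
    return b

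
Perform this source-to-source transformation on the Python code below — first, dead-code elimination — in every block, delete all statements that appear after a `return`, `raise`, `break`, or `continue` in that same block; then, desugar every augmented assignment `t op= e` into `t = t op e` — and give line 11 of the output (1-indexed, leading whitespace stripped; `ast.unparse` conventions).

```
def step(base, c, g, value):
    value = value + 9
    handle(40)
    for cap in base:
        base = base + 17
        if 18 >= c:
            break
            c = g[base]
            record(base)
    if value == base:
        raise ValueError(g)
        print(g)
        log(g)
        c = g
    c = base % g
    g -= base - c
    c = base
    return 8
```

Transformed code:
def step(base, c, g, value):
    value = value + 9
    handle(40)
    for cap in base:
        base = base + 17
        if 18 >= c:
            break
    if value == base:
        raise ValueError(g)
    c = base % g
    g = g - (base - c)
    c = base
    return 8

g = g - (base - c)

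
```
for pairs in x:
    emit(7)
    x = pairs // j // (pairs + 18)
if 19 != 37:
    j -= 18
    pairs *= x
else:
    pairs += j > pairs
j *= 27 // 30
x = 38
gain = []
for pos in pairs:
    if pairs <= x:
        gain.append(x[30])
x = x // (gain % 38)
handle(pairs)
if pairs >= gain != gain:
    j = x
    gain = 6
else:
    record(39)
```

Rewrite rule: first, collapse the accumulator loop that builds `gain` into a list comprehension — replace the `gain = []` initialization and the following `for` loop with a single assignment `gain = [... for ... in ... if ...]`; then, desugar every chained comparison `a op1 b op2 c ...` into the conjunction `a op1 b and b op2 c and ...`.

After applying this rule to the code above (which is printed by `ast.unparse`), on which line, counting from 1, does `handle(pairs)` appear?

Transformed code:
for pairs in x:
    emit(7)
    x = pairs // j // (pairs + 18)
if 19 != 37:
    j -= 18
    pairs *= x
else:
    pairs += j > pairs
j *= 27 // 30
x = 38
gain = [x[30] for pos in pairs if pairs <= x]
x = x // (gain % 38)
handle(pairs)
if pairs >= gain and gain != gain:
    j = x
    gain = 6
else:
    record(39)

13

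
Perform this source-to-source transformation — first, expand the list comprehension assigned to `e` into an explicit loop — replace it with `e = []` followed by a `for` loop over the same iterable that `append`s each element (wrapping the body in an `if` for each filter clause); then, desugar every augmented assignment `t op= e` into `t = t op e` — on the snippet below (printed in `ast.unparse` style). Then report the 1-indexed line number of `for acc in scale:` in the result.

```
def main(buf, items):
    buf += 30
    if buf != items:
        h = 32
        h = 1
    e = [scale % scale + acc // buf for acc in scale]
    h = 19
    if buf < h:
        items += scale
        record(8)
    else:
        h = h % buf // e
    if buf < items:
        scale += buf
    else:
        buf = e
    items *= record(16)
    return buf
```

7

Transformed code:
def main(buf, items):
    buf = buf + 30
    if buf != items:
        h = 32
        h = 1
    e = []
    for acc in scale:
        e.append(scale % scale + acc // buf)
    h = 19
    if buf < h:
        items = items + scale
        record(8)
    else:
        h = h % buf // e
    if buf < items:
        scale = scale + buf
    else:
        buf = e
    items = items * record(16)
    return buf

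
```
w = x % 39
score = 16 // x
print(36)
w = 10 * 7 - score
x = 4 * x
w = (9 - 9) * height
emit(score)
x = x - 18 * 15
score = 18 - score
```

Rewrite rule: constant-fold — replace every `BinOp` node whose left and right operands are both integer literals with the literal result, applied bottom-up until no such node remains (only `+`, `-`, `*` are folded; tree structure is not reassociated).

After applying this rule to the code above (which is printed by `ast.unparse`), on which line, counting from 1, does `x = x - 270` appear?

8

Transformed code:
w = x % 39
score = 16 // x
print(36)
w = 70 - score
x = 4 * x
w = 0 * height
emit(score)
x = x - 270
score = 18 - score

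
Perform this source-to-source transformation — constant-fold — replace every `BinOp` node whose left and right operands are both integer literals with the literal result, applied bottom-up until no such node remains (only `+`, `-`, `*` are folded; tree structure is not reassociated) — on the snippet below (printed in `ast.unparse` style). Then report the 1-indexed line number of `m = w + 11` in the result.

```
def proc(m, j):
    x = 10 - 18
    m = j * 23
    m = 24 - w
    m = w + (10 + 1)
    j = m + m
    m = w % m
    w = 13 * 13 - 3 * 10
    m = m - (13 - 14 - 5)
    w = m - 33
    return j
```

Transformed code:
def proc(m, j):
    x = -8
    m = j * 23
    m = 24 - w
    m = w + 11
    j = m + m
    m = w % m
    w = 139
    m = m - -6
    w = m - 33
    return j

5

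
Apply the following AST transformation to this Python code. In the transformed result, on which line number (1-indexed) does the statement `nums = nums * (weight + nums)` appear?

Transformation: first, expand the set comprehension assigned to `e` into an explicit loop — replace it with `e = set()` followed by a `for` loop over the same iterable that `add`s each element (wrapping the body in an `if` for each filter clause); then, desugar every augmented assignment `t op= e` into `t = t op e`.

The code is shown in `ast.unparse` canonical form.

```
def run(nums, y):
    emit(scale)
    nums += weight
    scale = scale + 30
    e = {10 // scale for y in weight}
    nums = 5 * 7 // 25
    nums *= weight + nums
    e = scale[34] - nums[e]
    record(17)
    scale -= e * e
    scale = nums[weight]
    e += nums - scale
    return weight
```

Transformed code:
def run(nums, y):
    emit(scale)
    nums = nums + weight
    scale = scale + 30
    e = set()
    for y in weight:
        e.add(10 // scale)
    nums = 5 * 7 // 25
    nums = nums * (weight + nums)
    e = scale[34] - nums[e]
    record(17)
    scale = scale - e * e
    scale = nums[weight]
    e = e + (nums - scale)
    return weight

9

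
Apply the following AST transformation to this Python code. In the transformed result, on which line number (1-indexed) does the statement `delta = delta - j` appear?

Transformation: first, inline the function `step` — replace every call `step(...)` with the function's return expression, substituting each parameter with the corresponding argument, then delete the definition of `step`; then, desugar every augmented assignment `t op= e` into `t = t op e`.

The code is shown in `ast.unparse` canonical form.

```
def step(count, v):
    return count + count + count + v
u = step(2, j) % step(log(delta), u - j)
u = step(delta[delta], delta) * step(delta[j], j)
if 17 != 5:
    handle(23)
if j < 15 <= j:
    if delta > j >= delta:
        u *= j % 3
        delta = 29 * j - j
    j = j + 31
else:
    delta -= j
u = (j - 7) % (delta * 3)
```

11

Transformed code:
u = (2 + 2 + 2 + j) % (log(delta) + log(delta) + log(delta) + (u - j))
u = (delta[delta] + delta[delta] + delta[delta] + delta) * (delta[j] + delta[j] + delta[j] + j)
if 17 != 5:
    handle(23)
if j < 15 <= j:
    if delta > j >= delta:
        u = u * (j % 3)
        delta = 29 * j - j
    j = j + 31
else:
    delta = delta - j
u = (j - 7) % (delta * 3)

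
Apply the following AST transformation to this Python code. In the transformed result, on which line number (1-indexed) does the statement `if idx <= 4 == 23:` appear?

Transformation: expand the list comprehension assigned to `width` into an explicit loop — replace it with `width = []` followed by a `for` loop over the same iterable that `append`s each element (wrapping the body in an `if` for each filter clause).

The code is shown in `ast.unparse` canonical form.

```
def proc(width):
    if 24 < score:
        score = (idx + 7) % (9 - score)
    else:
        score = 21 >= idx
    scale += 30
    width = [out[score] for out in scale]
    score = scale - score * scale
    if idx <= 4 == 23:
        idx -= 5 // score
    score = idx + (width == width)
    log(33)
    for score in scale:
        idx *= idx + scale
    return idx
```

Transformed code:
def proc(width):
    if 24 < score:
        score = (idx + 7) % (9 - score)
    else:
        score = 21 >= idx
    scale += 30
    width = []
    for out in scale:
        width.append(out[score])
    score = scale - score * scale
    if idx <= 4 == 23:
        idx -= 5 // score
    score = idx + (width == width)
    log(33)
    for score in scale:
        idx *= idx + scale
    return idx

11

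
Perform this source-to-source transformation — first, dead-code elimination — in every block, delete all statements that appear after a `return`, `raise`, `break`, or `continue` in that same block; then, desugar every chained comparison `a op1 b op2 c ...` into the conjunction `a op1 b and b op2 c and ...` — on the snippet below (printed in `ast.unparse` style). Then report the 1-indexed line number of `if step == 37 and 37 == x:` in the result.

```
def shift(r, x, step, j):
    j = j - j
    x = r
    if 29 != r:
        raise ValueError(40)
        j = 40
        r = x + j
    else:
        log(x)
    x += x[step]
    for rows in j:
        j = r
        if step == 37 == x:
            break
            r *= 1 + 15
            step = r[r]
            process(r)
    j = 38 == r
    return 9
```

Transformed code:
def shift(r, x, step, j):
    j = j - j
    x = r
    if 29 != r:
        raise ValueError(40)
    else:
        log(x)
    x += x[step]
    for rows in j:
        j = r
        if step == 37 and 37 == x:
            break
    j = 38 == r
    return 9

11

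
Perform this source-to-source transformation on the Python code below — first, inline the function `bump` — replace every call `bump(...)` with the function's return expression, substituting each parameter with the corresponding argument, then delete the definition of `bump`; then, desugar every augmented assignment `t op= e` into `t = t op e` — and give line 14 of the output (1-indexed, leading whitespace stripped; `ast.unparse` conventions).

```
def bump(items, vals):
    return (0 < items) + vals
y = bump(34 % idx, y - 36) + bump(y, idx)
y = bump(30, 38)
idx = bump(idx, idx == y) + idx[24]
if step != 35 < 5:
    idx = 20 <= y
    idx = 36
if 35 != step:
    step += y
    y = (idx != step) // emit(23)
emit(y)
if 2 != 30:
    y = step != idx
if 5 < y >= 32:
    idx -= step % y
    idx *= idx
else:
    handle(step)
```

idx = idx - step % y

Transformed code:
y = (0 < 34 % idx) + (y - 36) + ((0 < y) + idx)
y = (0 < 30) + 38
idx = (0 < idx) + (idx == y) + idx[24]
if step != 35 < 5:
    idx = 20 <= y
    idx = 36
if 35 != step:
    step = step + y
    y = (idx != step) // emit(23)
emit(y)
if 2 != 30:
    y = step != idx
if 5 < y >= 32:
    idx = idx - step % y
    idx = idx * idx
else:
    handle(step)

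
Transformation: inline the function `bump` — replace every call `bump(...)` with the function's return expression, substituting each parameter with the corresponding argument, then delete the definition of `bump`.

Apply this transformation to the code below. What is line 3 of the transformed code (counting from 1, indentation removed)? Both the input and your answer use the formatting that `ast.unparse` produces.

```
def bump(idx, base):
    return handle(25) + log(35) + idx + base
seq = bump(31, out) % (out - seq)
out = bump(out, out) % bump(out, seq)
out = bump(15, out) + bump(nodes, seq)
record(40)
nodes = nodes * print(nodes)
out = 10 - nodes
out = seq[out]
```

out = handle(25) + log(35) + 15 + out + (handle(25) + log(35) + nodes + seq)

Transformed code:
seq = (handle(25) + log(35) + 31 + out) % (out - seq)
out = (handle(25) + log(35) + out + out) % (handle(25) + log(35) + out + seq)
out = handle(25) + log(35) + 15 + out + (handle(25) + log(35) + nodes + seq)
record(40)
nodes = nodes * print(nodes)
out = 10 - nodes
out = seq[out]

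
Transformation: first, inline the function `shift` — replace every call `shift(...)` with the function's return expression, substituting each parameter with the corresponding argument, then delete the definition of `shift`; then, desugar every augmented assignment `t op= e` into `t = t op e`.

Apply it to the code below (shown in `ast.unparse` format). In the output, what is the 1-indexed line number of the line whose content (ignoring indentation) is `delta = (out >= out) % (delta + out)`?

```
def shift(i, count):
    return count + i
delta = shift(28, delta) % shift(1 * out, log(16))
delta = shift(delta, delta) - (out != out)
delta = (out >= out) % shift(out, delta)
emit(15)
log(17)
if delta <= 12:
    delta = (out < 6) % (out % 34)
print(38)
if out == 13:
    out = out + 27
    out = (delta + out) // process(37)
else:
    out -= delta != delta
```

Transformed code:
delta = (delta + 28) % (log(16) + 1 * out)
delta = delta + delta - (out != out)
delta = (out >= out) % (delta + out)
emit(15)
log(17)
if delta <= 12:
    delta = (out < 6) % (out % 34)
print(38)
if out == 13:
    out = out + 27
    out = (delta + out) // process(37)
else:
    out = out - (delta != delta)

3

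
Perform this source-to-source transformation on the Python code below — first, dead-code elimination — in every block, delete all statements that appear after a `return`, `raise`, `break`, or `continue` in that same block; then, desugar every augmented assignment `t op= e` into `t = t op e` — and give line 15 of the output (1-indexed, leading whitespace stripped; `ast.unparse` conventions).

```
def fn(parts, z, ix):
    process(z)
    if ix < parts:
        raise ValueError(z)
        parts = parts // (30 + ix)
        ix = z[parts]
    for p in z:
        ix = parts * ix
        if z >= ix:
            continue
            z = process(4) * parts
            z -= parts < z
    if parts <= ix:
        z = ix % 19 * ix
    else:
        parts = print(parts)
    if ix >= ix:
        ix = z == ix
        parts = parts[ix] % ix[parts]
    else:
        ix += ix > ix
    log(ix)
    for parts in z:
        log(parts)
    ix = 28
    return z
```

parts = parts[ix] % ix[parts]

Transformed code:
def fn(parts, z, ix):
    process(z)
    if ix < parts:
        raise ValueError(z)
    for p in z:
        ix = parts * ix
        if z >= ix:
            continue
    if parts <= ix:
        z = ix % 19 * ix
    else:
        parts = print(parts)
    if ix >= ix:
        ix = z == ix
        parts = parts[ix] % ix[parts]
    else:
        ix = ix + (ix > ix)
    log(ix)
    for parts in z:
        log(parts)
    ix = 28
    return z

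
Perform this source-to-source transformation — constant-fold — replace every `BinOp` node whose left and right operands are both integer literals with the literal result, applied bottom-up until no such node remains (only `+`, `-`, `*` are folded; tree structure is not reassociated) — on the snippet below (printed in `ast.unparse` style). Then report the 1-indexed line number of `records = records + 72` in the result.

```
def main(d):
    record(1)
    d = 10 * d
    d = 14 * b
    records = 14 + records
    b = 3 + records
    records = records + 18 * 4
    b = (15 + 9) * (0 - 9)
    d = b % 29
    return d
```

Transformed code:
def main(d):
    record(1)
    d = 10 * d
    d = 14 * b
    records = 14 + records
    b = 3 + records
    records = records + 72
    b = -216
    d = b % 29
    return d

7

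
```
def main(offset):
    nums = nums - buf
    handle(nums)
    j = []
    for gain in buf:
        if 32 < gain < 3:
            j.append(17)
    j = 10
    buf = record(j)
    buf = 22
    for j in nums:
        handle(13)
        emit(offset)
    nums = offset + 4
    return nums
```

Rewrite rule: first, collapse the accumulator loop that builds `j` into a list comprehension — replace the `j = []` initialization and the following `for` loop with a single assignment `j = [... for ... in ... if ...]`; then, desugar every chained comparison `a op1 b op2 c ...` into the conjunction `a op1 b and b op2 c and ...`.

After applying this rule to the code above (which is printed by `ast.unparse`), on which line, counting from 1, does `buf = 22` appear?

Transformed code:
def main(offset):
    nums = nums - buf
    handle(nums)
    j = [17 for gain in buf if 32 < gain and gain < 3]
    j = 10
    buf = record(j)
    buf = 22
    for j in nums:
        handle(13)
        emit(offset)
    nums = offset + 4
    return nums

7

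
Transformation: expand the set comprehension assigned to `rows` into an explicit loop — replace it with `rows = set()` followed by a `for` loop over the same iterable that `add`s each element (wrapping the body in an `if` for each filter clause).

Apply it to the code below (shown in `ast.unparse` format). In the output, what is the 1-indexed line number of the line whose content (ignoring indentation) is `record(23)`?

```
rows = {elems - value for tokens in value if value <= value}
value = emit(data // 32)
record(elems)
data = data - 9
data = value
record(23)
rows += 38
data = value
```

9

Transformed code:
rows = set()
for tokens in value:
    if value <= value:
        rows.add(elems - value)
value = emit(data // 32)
record(elems)
data = data - 9
data = value
record(23)
rows += 38
data = value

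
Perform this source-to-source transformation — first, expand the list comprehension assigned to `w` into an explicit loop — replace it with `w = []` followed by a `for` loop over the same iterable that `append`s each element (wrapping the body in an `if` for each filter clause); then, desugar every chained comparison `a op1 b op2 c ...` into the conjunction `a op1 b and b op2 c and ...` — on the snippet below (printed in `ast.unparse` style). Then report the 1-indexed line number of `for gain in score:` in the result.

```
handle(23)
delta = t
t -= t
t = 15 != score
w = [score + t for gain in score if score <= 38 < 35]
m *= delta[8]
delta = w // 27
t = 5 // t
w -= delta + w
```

6

Transformed code:
handle(23)
delta = t
t -= t
t = 15 != score
w = []
for gain in score:
    if score <= 38 and 38 < 35:
        w.append(score + t)
m *= delta[8]
delta = w // 27
t = 5 // t
w -= delta + w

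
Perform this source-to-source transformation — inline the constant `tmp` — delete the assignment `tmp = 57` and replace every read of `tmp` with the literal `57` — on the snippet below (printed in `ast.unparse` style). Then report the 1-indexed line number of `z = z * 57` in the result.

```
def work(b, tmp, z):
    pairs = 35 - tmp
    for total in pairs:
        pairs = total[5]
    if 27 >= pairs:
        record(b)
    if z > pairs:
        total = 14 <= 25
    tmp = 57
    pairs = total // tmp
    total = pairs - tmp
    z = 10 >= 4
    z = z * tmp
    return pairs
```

12

Transformed code:
def work(b, tmp, z):
    pairs = 35 - 57
    for total in pairs:
        pairs = total[5]
    if 27 >= pairs:
        record(b)
    if z > pairs:
        total = 14 <= 25
    pairs = total // 57
    total = pairs - 57
    z = 10 >= 4
    z = z * 57
    return pairs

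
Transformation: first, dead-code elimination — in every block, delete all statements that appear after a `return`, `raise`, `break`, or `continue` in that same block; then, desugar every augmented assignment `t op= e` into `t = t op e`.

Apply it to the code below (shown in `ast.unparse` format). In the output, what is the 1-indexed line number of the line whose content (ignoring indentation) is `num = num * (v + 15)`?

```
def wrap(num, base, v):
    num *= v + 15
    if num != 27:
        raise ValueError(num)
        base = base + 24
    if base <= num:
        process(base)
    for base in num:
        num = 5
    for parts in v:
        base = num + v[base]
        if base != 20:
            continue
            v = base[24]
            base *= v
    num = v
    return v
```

2

Transformed code:
def wrap(num, base, v):
    num = num * (v + 15)
    if num != 27:
        raise ValueError(num)
    if base <= num:
        process(base)
    for base in num:
        num = 5
    for parts in v:
        base = num + v[base]
        if base != 20:
            continue
    num = v
    return v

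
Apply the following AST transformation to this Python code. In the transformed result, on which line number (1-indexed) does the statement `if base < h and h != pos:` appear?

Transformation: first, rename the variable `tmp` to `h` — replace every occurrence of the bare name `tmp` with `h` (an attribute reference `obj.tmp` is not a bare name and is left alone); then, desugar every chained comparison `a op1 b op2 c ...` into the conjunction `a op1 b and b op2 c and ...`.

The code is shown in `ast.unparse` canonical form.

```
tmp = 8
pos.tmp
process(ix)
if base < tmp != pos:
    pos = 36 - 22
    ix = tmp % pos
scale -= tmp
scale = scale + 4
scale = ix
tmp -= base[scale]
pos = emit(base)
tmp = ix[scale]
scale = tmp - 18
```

4

Transformed code:
h = 8
pos.tmp
process(ix)
if base < h and h != pos:
    pos = 36 - 22
    ix = h % pos
scale -= h
scale = scale + 4
scale = ix
h -= base[scale]
pos = emit(base)
h = ix[scale]
scale = h - 18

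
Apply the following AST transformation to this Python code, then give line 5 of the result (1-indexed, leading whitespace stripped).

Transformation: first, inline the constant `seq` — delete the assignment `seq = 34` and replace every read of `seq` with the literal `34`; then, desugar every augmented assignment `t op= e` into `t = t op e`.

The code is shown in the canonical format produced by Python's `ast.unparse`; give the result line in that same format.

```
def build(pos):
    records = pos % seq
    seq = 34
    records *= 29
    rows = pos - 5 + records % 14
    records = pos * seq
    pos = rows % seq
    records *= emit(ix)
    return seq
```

records = pos * 34

Transformed code:
def build(pos):
    records = pos % 34
    records = records * 29
    rows = pos - 5 + records % 14
    records = pos * 34
    pos = rows % 34
    records = records * emit(ix)
    return 34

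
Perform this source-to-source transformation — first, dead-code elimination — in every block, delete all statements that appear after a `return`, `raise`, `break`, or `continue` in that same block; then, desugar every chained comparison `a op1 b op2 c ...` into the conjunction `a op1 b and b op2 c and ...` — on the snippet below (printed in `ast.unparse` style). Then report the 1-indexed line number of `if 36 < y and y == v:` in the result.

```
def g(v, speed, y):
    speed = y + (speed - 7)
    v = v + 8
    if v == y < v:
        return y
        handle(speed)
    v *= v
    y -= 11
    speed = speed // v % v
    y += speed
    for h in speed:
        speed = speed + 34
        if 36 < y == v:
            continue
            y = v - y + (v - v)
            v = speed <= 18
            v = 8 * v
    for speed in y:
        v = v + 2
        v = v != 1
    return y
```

Transformed code:
def g(v, speed, y):
    speed = y + (speed - 7)
    v = v + 8
    if v == y and y < v:
        return y
    v *= v
    y -= 11
    speed = speed // v % v
    y += speed
    for h in speed:
        speed = speed + 34
        if 36 < y and y == v:
            continue
    for speed in y:
        v = v + 2
        v = v != 1
    return y

12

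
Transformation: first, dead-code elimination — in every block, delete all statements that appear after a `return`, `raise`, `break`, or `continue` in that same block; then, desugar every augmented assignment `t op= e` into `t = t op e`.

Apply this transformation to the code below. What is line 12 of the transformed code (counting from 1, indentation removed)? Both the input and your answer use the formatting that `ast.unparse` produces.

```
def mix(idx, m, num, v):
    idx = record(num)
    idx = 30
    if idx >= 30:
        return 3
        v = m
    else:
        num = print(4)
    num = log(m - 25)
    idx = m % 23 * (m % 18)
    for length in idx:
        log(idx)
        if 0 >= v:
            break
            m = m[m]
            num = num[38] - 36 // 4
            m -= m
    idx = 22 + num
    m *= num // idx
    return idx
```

Transformed code:
def mix(idx, m, num, v):
    idx = record(num)
    idx = 30
    if idx >= 30:
        return 3
    else:
        num = print(4)
    num = log(m - 25)
    idx = m % 23 * (m % 18)
    for length in idx:
        log(idx)
        if 0 >= v:
            break
    idx = 22 + num
    m = m * (num // idx)
    return idx

if 0 >= v:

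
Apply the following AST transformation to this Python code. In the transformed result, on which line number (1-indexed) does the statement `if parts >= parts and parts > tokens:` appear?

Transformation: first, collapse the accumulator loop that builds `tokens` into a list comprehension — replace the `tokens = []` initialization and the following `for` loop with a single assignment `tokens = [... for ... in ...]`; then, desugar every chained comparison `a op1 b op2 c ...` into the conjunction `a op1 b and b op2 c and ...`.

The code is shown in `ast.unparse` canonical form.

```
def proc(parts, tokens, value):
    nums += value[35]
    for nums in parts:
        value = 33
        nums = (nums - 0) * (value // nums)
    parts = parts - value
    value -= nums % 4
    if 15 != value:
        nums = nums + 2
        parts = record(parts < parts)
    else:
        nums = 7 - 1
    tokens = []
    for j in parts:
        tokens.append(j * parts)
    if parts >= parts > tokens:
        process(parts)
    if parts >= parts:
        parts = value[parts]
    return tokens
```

Transformed code:
def proc(parts, tokens, value):
    nums += value[35]
    for nums in parts:
        value = 33
        nums = (nums - 0) * (value // nums)
    parts = parts - value
    value -= nums % 4
    if 15 != value:
        nums = nums + 2
        parts = record(parts < parts)
    else:
        nums = 7 - 1
    tokens = [j * parts for j in parts]
    if parts >= parts and parts > tokens:
        process(parts)
    if parts >= parts:
        parts = value[parts]
    return tokens

14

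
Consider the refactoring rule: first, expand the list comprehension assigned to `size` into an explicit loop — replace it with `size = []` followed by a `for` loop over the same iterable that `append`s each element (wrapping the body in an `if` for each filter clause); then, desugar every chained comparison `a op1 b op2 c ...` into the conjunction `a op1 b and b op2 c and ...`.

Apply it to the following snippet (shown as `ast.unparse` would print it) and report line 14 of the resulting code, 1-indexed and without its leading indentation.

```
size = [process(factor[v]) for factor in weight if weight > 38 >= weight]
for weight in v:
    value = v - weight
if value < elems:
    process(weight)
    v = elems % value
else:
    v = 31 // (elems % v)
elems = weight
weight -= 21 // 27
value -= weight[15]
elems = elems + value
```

value -= weight[15]

Transformed code:
size = []
for factor in weight:
    if weight > 38 and 38 >= weight:
        size.append(process(factor[v]))
for weight in v:
    value = v - weight
if value < elems:
    process(weight)
    v = elems % value
else:
    v = 31 // (elems % v)
elems = weight
weight -= 21 // 27
value -= weight[15]
elems = elems + value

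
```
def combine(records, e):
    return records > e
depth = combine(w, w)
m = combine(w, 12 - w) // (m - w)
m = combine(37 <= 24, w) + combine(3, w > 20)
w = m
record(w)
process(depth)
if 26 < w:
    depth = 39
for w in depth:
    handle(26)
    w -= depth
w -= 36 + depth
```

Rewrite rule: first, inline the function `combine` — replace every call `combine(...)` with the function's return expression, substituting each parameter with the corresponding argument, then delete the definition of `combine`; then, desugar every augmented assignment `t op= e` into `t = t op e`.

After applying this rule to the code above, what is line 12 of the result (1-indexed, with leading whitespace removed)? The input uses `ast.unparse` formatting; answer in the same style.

Transformed code:
depth = w > w
m = (w > 12 - w) // (m - w)
m = ((37 <= 24) > w) + (3 > (w > 20))
w = m
record(w)
process(depth)
if 26 < w:
    depth = 39
for w in depth:
    handle(26)
    w = w - depth
w = w - (36 + depth)

w = w - (36 + depth)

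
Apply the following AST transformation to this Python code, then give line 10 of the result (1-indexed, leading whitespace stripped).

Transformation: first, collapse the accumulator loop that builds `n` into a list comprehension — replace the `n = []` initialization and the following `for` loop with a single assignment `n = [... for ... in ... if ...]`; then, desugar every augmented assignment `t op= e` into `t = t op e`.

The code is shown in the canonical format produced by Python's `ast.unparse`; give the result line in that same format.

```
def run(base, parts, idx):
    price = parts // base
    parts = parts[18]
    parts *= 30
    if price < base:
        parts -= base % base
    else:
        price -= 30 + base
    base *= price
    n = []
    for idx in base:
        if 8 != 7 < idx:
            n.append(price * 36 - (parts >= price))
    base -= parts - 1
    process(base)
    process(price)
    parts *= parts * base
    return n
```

n = [price * 36 - (parts >= price) for idx in base if 8 != 7 < idx]

Transformed code:
def run(base, parts, idx):
    price = parts // base
    parts = parts[18]
    parts = parts * 30
    if price < base:
        parts = parts - base % base
    else:
        price = price - (30 + base)
    base = base * price
    n = [price * 36 - (parts >= price) for idx in base if 8 != 7 < idx]
    base = base - (parts - 1)
    process(base)
    process(price)
    parts = parts * (parts * base)
    return n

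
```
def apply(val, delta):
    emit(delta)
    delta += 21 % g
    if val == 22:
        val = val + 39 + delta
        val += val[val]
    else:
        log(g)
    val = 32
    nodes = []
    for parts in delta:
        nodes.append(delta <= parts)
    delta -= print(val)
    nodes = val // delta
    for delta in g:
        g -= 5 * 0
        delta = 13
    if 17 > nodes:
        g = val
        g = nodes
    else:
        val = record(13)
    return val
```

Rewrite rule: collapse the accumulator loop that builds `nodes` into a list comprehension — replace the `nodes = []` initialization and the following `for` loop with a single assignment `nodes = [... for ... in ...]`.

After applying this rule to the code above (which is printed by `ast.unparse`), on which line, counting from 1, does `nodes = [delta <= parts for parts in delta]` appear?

10

Transformed code:
def apply(val, delta):
    emit(delta)
    delta += 21 % g
    if val == 22:
        val = val + 39 + delta
        val += val[val]
    else:
        log(g)
    val = 32
    nodes = [delta <= parts for parts in delta]
    delta -= print(val)
    nodes = val // delta
    for delta in g:
        g -= 5 * 0
        delta = 13
    if 17 > nodes:
        g = val
        g = nodes
    else:
        val = record(13)
    return val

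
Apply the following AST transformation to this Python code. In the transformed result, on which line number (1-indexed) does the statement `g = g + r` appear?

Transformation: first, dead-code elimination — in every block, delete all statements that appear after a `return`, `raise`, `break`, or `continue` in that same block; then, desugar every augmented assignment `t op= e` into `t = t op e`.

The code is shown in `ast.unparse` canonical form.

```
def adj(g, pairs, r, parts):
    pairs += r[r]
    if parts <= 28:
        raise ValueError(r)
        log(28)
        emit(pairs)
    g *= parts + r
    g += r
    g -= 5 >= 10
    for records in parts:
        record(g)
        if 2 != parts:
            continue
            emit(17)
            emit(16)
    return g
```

Transformed code:
def adj(g, pairs, r, parts):
    pairs = pairs + r[r]
    if parts <= 28:
        raise ValueError(r)
    g = g * (parts + r)
    g = g + r
    g = g - (5 >= 10)
    for records in parts:
        record(g)
        if 2 != parts:
            continue
    return g

6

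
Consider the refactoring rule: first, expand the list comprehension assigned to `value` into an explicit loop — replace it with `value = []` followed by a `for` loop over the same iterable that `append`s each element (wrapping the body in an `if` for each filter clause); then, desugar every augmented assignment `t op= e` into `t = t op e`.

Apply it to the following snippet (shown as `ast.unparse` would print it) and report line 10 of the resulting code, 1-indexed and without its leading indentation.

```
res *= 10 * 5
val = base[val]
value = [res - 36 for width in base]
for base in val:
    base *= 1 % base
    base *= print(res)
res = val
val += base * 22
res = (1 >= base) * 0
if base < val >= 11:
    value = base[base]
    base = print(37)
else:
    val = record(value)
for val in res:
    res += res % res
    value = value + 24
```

Transformed code:
res = res * (10 * 5)
val = base[val]
value = []
for width in base:
    value.append(res - 36)
for base in val:
    base = base * (1 % base)
    base = base * print(res)
res = val
val = val + base * 22
res = (1 >= base) * 0
if base < val >= 11:
    value = base[base]
    base = print(37)
else:
    val = record(value)
for val in res:
    res = res + res % res
    value = value + 24

val = val + base * 22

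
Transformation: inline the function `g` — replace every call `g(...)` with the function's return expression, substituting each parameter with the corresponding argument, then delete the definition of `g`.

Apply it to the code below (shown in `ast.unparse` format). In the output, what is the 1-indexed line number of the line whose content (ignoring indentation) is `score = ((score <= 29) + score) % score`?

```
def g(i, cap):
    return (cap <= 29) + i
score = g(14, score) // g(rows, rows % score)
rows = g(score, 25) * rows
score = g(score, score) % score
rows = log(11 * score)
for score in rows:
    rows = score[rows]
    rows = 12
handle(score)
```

Transformed code:
score = ((score <= 29) + 14) // ((rows % score <= 29) + rows)
rows = ((25 <= 29) + score) * rows
score = ((score <= 29) + score) % score
rows = log(11 * score)
for score in rows:
    rows = score[rows]
    rows = 12
handle(score)

3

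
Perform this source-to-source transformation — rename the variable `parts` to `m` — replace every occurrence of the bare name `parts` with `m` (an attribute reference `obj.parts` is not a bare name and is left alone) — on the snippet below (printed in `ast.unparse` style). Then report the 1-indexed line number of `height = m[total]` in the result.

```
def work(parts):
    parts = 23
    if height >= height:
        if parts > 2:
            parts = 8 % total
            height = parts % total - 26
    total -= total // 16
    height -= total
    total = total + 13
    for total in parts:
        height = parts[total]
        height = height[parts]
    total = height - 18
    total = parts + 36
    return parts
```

Transformed code:
def work(m):
    m = 23
    if height >= height:
        if m > 2:
            m = 8 % total
            height = m % total - 26
    total -= total // 16
    height -= total
    total = total + 13
    for total in m:
        height = m[total]
        height = height[m]
    total = height - 18
    total = m + 36
    return m

11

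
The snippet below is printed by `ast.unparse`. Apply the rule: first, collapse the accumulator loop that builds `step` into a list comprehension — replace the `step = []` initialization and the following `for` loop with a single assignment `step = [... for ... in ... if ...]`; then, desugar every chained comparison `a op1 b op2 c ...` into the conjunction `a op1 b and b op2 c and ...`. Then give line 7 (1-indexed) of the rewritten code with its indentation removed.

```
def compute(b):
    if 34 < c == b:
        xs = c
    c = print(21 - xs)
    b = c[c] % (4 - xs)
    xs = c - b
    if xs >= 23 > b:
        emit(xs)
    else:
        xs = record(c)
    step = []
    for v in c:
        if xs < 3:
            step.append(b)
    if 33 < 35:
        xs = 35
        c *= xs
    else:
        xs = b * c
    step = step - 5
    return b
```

Transformed code:
def compute(b):
    if 34 < c and c == b:
        xs = c
    c = print(21 - xs)
    b = c[c] % (4 - xs)
    xs = c - b
    if xs >= 23 and 23 > b:
        emit(xs)
    else:
        xs = record(c)
    step = [b for v in c if xs < 3]
    if 33 < 35:
        xs = 35
        c *= xs
    else:
        xs = b * c
    step = step - 5
    return b

if xs >= 23 and 23 > b: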